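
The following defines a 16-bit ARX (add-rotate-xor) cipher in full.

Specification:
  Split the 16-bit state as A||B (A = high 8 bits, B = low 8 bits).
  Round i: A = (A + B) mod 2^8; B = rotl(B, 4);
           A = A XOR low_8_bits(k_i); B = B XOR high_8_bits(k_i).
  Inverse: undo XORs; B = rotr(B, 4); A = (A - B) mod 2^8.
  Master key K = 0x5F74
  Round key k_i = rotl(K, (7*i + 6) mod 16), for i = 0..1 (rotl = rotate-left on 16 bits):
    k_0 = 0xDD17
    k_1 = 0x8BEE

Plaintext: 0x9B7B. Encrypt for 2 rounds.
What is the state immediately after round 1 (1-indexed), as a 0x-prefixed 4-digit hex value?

0x016A

s_0 = plaintext = 0x9B7B
s_1 = Round(s_0, k_0) = 0x016A
s_2 = Round(s_1, k_1) = 0x852D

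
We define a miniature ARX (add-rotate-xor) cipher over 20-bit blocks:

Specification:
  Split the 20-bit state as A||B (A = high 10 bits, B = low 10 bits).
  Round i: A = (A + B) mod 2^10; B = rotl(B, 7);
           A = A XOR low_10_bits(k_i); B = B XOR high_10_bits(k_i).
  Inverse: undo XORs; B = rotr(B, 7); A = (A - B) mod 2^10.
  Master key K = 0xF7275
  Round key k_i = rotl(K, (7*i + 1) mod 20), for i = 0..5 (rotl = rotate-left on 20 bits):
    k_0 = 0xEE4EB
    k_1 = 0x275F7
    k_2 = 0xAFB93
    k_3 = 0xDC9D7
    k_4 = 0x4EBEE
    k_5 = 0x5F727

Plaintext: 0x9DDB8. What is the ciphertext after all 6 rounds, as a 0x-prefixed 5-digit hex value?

s_0 = plaintext = 0x9DDB8
s_1 = Round(s_0, k_0) = 0x3138E
s_2 = Round(s_1, k_1) = 0x697EC
s_3 = Round(s_2, k_2) = 0x808C3
s_4 = Round(s_3, k_3) = 0xC4AEA
s_5 = Round(s_4, k_4) = 0x84867
s_6 = Round(s_5, k_5) = 0x57AF1

0x57AF1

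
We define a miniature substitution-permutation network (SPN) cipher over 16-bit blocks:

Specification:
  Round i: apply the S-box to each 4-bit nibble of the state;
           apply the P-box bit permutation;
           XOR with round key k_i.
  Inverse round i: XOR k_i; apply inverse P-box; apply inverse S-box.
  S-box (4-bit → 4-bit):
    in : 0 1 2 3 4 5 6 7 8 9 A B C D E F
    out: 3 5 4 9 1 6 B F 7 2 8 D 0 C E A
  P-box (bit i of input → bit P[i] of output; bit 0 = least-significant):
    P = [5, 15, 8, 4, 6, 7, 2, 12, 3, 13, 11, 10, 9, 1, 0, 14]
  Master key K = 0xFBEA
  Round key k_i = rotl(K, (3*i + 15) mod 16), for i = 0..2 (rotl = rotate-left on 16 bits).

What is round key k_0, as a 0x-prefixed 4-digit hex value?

0x7DF5

K = 0xFBEA
k_0 = rotl(K, (3*0+15) mod 16) = rotl(K, 15) = 0x7DF5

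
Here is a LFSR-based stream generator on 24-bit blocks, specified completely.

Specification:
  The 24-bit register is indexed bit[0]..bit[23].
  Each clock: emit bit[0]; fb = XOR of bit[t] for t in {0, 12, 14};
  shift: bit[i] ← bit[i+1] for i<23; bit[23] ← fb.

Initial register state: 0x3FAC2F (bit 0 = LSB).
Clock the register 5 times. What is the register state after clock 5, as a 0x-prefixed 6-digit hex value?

0x59FD61

reg_0 = 0x3FAC2F
clock 1: out=1, reg = 0x9FD617
clock 2: out=1, reg = 0xCFEB0B
clock 3: out=1, reg = 0x67F585
clock 4: out=1, reg = 0xB3FAC2
clock 5: out=0, reg = 0x59FD61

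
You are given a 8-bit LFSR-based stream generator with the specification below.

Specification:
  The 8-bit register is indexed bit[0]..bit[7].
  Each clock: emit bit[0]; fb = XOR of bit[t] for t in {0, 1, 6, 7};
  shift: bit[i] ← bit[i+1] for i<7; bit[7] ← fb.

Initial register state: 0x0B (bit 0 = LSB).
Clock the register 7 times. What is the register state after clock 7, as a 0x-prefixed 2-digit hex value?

0x04

reg_0 = 0x0B
clock 1: out=1, reg = 0x05
clock 2: out=1, reg = 0x82
clock 3: out=0, reg = 0x41
clock 4: out=1, reg = 0x20
clock 5: out=0, reg = 0x10
clock 6: out=0, reg = 0x08
clock 7: out=0, reg = 0x04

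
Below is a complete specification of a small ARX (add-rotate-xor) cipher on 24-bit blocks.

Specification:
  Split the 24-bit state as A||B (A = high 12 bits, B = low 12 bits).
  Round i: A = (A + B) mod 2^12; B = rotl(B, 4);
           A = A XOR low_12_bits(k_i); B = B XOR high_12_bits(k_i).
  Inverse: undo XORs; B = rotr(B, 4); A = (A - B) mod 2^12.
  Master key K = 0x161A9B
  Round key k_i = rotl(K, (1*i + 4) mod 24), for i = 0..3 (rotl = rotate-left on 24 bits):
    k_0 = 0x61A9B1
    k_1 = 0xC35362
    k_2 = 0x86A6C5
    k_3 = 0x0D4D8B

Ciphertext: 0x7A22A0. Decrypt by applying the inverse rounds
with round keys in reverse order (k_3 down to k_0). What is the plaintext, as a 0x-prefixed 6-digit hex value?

0x183570

s_0 = ciphertext = 0x7A22A0
s_1 = InvRound(s_0, k_3) = 0x602427
s_2 = InvRound(s_1, k_2) = 0x303DC4
s_3 = InvRound(s_2, k_1) = 0xF4211F
s_4 = InvRound(s_3, k_0) = 0x183570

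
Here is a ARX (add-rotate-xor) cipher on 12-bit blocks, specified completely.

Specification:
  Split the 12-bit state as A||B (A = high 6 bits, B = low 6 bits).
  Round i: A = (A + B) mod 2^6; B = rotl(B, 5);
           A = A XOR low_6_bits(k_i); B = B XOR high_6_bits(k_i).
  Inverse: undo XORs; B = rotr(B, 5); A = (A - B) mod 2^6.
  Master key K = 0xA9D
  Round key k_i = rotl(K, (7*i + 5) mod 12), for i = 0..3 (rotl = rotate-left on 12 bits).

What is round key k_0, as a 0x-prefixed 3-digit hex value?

K = 0xA9D
k_0 = rotl(K, (7*0+5) mod 12) = rotl(K, 5) = 0x3B5

0x3B5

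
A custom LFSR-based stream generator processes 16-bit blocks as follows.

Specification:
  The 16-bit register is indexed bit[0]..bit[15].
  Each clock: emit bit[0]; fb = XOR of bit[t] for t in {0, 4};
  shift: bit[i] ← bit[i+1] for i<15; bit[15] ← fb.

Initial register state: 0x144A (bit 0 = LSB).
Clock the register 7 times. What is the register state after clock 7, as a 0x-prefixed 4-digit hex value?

0x1C28

reg_0 = 0x144A
clock 1: out=0, reg = 0x0A25
clock 2: out=1, reg = 0x8512
clock 3: out=0, reg = 0xC289
clock 4: out=1, reg = 0xE144
clock 5: out=0, reg = 0x70A2
clock 6: out=0, reg = 0x3851
clock 7: out=1, reg = 0x1C28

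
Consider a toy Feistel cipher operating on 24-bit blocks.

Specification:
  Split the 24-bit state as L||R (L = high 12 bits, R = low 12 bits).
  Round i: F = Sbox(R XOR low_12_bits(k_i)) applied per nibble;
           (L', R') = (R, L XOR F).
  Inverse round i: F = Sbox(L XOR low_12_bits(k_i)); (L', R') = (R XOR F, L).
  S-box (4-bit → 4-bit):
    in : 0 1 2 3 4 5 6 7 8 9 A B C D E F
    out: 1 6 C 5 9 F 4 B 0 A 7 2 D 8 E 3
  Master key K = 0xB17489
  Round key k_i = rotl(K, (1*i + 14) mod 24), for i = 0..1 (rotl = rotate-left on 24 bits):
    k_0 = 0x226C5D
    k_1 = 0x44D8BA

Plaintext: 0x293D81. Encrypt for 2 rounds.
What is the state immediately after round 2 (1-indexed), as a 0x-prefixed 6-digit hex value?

s_0 = plaintext = 0x293D81
s_1 = Round(s_0, k_0) = 0xD8141E
s_2 = Round(s_1, k_1) = 0x41E0F8

0x41E0F8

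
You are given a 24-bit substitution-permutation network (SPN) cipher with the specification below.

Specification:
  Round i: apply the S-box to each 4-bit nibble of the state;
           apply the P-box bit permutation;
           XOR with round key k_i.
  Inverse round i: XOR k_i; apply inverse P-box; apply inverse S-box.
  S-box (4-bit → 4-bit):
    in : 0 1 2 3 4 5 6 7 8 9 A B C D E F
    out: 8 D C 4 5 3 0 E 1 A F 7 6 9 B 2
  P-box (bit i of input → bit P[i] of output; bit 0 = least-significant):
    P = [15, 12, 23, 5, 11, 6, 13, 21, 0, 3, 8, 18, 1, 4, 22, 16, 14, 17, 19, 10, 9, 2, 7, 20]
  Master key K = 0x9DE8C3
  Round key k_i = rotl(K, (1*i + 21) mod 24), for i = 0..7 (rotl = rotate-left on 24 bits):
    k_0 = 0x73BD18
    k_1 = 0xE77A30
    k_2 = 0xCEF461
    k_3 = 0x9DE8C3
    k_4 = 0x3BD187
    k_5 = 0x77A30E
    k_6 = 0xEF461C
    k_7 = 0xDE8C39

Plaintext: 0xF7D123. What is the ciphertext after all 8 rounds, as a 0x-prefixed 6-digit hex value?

s_0 = plaintext = 0xF7D123
s_1 = Round(s_0, k_0) = 0xDC981F
s_2 = Round(s_1, k_1) = 0xDC4021
s_3 = Round(s_2, k_2) = 0x305643
s_4 = Round(s_3, k_3) = 0x1DC451
s_5 = Round(s_4, k_4) = 0xEB1E76
s_6 = Round(s_5, k_5) = 0x08C141
s_7 = Round(s_6, k_6) = 0x3BAF2D
s_8 = Round(s_7, k_7) = 0xB56C83

0xB56C83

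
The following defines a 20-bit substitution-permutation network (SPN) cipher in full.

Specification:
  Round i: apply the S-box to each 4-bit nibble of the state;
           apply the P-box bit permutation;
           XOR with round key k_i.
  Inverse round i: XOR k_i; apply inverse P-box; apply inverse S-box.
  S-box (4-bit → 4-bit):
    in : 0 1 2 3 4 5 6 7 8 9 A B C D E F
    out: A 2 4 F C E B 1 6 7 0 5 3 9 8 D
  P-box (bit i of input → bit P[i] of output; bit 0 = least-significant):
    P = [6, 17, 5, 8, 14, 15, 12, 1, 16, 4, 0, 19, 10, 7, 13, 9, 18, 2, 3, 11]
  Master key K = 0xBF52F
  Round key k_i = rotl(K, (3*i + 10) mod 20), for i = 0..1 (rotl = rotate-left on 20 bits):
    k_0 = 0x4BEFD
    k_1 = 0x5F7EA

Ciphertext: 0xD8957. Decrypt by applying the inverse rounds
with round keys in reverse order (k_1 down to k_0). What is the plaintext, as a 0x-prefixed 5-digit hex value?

s_0 = ciphertext = 0xD8957
s_1 = InvRound(s_0, k_1) = 0x535B2
s_2 = InvRound(s_1, k_0) = 0x5EB0D

0x5EB0D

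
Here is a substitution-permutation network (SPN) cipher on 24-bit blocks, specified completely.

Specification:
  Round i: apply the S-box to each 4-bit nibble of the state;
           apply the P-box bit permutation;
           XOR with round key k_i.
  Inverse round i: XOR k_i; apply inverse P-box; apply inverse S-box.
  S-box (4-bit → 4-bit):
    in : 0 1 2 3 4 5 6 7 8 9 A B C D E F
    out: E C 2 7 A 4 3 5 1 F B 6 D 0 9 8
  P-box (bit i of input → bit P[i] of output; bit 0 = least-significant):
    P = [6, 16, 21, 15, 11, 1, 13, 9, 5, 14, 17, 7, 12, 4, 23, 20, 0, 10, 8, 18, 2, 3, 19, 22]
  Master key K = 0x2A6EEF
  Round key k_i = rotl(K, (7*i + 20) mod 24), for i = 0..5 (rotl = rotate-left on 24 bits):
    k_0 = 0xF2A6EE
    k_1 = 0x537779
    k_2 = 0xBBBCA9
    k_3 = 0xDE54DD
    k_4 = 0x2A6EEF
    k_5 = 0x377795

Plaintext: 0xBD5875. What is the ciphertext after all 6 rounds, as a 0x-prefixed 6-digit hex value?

s_0 = plaintext = 0xBD5875
s_1 = Round(s_0, k_0) = 0x5A8EC6
s_2 = Round(s_1, k_1) = 0x5E4998
s_3 = Round(s_2, k_2) = 0xA5D65A
s_4 = Round(s_3, k_3) = 0x9FB5B1
s_5 = Round(s_4, k_4) = 0xC4CEF1
s_6 = Round(s_5, k_5) = 0xCBE131

0xCBE131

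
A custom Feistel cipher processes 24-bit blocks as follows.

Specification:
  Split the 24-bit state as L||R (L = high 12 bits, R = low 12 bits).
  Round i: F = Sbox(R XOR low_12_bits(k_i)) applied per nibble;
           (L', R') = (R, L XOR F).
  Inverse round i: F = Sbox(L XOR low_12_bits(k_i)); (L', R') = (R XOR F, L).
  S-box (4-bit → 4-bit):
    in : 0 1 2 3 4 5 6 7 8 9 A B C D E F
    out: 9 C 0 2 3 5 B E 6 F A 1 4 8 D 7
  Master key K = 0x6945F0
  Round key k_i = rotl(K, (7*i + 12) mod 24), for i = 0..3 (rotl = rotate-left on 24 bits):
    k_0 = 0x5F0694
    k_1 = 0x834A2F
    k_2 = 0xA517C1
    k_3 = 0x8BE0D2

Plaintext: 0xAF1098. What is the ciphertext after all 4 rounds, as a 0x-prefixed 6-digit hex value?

s_0 = plaintext = 0xAF1098
s_1 = Round(s_0, k_0) = 0x098165
s_2 = Round(s_1, k_1) = 0x1651A2
s_3 = Round(s_2, k_2) = 0x1A2AD7
s_4 = Round(s_3, k_3) = 0xAD7B37

0xAD7B37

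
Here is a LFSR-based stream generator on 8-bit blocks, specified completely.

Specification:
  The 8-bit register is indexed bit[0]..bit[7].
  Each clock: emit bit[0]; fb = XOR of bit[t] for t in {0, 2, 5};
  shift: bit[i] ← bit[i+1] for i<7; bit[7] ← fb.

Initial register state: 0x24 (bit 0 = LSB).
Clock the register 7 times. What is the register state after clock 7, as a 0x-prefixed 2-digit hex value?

0x98

reg_0 = 0x24
clock 1: out=0, reg = 0x12
clock 2: out=0, reg = 0x09
clock 3: out=1, reg = 0x84
clock 4: out=0, reg = 0xC2
clock 5: out=0, reg = 0x61
clock 6: out=1, reg = 0x30
clock 7: out=0, reg = 0x98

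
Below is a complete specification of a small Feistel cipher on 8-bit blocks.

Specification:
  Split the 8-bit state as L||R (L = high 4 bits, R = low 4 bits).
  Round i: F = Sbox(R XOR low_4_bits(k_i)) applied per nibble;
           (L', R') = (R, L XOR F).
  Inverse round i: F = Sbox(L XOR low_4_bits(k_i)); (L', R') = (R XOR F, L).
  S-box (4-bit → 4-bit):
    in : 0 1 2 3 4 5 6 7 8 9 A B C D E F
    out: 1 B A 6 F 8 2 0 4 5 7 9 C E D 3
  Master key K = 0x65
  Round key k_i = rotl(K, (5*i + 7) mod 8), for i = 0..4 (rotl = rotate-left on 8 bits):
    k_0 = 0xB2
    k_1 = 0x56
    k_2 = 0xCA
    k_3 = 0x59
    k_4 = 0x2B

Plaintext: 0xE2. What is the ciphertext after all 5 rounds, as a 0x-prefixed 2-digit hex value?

s_0 = plaintext = 0xE2
s_1 = Round(s_0, k_0) = 0x2F
s_2 = Round(s_1, k_1) = 0xF7
s_3 = Round(s_2, k_2) = 0x71
s_4 = Round(s_3, k_3) = 0x13
s_5 = Round(s_4, k_4) = 0x35

0x35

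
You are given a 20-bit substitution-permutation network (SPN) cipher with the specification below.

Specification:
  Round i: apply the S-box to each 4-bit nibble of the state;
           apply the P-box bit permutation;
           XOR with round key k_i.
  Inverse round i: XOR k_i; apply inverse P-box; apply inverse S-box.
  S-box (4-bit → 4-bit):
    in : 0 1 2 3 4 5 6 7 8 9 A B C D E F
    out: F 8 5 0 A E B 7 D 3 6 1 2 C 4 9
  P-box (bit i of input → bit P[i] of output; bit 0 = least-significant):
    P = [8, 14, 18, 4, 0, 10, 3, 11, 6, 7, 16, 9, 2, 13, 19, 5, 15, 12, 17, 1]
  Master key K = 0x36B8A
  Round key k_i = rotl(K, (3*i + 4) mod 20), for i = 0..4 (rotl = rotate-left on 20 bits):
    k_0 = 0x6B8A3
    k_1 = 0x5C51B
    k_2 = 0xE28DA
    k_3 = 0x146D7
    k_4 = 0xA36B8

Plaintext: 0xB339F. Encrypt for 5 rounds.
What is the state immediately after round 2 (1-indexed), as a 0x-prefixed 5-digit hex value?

0x05618

s_0 = plaintext = 0xB339F
s_1 = Round(s_0, k_0) = 0x63DB2
s_2 = Round(s_1, k_1) = 0x05618
s_3 = Round(s_2, k_2) = 0x09328
s_4 = Round(s_3, k_3) = 0x7F7C8
s_5 = Round(s_4, k_4) = 0xDA34C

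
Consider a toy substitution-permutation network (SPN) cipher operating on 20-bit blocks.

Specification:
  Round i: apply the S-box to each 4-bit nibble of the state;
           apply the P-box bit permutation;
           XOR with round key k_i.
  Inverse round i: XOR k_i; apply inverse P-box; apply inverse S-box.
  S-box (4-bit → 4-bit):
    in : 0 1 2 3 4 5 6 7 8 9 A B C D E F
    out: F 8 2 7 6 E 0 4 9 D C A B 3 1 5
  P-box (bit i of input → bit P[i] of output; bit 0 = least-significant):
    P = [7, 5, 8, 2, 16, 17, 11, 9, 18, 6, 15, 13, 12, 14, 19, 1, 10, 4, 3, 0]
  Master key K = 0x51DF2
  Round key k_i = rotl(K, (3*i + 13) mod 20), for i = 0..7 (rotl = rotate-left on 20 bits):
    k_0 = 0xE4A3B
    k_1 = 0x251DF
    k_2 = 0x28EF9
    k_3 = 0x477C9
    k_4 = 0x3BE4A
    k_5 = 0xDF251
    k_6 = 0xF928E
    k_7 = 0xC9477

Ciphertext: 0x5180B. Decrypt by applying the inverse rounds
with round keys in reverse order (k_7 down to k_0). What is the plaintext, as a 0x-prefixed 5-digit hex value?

0x917B1

s_0 = ciphertext = 0x5180B
s_1 = InvRound(s_0, k_7) = 0x374FB
s_2 = InvRound(s_1, k_6) = 0xC401B
s_3 = InvRound(s_2, k_5) = 0x78586
s_4 = InvRound(s_3, k_4) = 0x7ECA9
s_5 = InvRound(s_4, k_3) = 0x6E404
s_6 = InvRound(s_5, k_2) = 0x52CAC
s_7 = InvRound(s_6, k_1) = 0xCCC34
s_8 = InvRound(s_7, k_0) = 0x917B1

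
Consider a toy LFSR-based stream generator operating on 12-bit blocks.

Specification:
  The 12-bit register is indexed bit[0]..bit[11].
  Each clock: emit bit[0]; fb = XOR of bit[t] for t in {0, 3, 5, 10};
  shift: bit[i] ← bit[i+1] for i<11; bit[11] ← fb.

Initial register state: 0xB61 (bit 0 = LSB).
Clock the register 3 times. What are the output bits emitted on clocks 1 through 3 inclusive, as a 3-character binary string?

reg_0 = 0xB61
clock 1: out=1, reg = 0x5B0
clock 2: out=0, reg = 0x2D8
clock 3: out=0, reg = 0x96C

100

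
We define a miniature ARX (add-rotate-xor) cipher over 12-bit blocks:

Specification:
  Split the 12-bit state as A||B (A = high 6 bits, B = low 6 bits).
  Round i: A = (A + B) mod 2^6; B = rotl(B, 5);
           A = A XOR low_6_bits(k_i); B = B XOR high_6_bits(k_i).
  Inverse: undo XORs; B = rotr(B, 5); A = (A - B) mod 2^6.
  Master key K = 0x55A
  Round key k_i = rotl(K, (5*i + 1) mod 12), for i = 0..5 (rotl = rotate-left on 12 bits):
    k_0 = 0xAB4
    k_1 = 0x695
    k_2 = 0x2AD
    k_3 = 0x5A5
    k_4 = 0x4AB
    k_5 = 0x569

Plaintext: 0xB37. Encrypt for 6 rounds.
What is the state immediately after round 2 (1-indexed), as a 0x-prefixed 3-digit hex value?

s_0 = plaintext = 0xB37
s_1 = Round(s_0, k_0) = 0x5D1
s_2 = Round(s_1, k_1) = 0xF72
s_3 = Round(s_2, k_2) = 0x093
s_4 = Round(s_3, k_3) = 0xC3F
s_5 = Round(s_4, k_4) = 0x12D
s_6 = Round(s_5, k_5) = 0x623

0xF72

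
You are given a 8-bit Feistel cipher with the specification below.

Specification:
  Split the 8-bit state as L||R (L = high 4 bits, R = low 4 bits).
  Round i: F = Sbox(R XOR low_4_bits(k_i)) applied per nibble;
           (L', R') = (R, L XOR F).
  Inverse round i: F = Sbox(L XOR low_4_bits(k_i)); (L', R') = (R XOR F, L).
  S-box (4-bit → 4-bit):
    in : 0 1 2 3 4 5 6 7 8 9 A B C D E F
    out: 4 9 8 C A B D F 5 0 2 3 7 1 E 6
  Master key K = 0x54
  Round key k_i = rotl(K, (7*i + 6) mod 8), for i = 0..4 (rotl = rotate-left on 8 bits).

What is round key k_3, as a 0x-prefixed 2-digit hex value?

0xA2

K = 0x54
k_0 = rotl(K, (7*0+6) mod 8) = rotl(K, 6) = 0x15
k_1 = rotl(K, (7*1+6) mod 8) = rotl(K, 5) = 0x8A
k_2 = rotl(K, (7*2+6) mod 8) = rotl(K, 4) = 0x45
k_3 = rotl(K, (7*3+6) mod 8) = rotl(K, 3) = 0xA2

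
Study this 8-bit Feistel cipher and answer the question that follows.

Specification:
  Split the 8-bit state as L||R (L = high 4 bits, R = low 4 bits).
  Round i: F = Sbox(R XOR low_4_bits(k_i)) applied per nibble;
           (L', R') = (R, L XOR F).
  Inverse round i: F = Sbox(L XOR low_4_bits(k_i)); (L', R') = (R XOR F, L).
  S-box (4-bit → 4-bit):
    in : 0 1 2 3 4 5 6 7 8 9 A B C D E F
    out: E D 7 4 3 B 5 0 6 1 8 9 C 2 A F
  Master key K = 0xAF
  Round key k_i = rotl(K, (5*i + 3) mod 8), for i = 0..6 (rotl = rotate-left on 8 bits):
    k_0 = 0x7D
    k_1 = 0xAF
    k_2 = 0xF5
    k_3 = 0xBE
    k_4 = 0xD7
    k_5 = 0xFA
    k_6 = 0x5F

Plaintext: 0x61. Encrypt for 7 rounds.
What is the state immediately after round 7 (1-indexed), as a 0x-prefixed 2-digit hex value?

0xF8

s_0 = plaintext = 0x61
s_1 = Round(s_0, k_0) = 0x1A
s_2 = Round(s_1, k_1) = 0xAA
s_3 = Round(s_2, k_2) = 0xA5
s_4 = Round(s_3, k_3) = 0x53
s_5 = Round(s_4, k_4) = 0x36
s_6 = Round(s_5, k_5) = 0x6F
s_7 = Round(s_6, k_6) = 0xF8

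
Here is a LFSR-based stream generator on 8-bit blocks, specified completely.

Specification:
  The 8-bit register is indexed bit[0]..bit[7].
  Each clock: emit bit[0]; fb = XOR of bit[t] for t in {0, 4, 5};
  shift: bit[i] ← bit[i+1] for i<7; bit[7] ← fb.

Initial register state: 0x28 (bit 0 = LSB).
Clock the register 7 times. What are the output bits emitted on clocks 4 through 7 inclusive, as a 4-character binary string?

1010

reg_0 = 0x28
clock 1: out=0, reg = 0x94
clock 2: out=0, reg = 0xCA
clock 3: out=0, reg = 0x65
clock 4: out=1, reg = 0x32
clock 5: out=0, reg = 0x19
clock 6: out=1, reg = 0x0C
clock 7: out=0, reg = 0x06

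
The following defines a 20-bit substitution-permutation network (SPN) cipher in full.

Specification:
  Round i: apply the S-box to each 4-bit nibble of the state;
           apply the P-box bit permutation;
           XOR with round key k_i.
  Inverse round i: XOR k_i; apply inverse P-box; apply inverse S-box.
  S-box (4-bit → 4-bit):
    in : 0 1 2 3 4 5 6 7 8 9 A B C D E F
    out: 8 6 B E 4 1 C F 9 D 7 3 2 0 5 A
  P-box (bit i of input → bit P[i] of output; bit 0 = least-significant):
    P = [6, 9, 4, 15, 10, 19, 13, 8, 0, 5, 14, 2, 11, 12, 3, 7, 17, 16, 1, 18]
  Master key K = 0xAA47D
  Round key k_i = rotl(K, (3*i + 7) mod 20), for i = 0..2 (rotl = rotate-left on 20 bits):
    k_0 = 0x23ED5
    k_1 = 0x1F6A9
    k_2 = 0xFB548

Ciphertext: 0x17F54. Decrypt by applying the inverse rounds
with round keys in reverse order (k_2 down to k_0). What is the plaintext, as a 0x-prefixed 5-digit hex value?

s_0 = ciphertext = 0x17F54
s_1 = InvRound(s_0, k_2) = 0x8E6C3
s_2 = InvRound(s_1, k_1) = 0x11CC5
s_3 = InvRound(s_2, k_0) = 0xBDD41

0xBDD41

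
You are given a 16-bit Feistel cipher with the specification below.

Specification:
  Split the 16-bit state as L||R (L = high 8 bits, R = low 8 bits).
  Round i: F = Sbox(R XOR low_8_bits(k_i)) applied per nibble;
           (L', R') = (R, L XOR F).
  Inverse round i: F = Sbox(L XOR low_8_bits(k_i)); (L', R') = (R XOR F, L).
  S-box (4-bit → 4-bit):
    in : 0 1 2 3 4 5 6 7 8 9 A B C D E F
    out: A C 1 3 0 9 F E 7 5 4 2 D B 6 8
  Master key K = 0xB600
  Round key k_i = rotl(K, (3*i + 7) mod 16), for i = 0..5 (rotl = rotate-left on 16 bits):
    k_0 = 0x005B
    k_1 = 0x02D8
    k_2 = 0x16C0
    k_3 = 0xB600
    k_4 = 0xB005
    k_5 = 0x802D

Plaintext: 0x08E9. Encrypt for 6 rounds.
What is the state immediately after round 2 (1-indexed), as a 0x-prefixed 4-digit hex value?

0x2965

s_0 = plaintext = 0x08E9
s_1 = Round(s_0, k_0) = 0xE929
s_2 = Round(s_1, k_1) = 0x2965
s_3 = Round(s_2, k_2) = 0x6560
s_4 = Round(s_3, k_3) = 0x609F
s_5 = Round(s_4, k_4) = 0x9F34
s_6 = Round(s_5, k_5) = 0x345A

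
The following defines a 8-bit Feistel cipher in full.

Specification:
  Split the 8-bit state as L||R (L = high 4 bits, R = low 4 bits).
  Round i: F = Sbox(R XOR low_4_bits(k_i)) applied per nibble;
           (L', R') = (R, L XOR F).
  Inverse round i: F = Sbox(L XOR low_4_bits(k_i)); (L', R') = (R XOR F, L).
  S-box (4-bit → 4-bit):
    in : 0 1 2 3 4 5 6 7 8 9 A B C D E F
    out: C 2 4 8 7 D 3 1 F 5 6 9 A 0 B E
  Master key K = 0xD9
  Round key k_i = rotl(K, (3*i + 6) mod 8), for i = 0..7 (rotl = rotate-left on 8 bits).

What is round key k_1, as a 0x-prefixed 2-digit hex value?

0xB3

K = 0xD9
k_0 = rotl(K, (3*0+6) mod 8) = rotl(K, 6) = 0x76
k_1 = rotl(K, (3*1+6) mod 8) = rotl(K, 1) = 0xB3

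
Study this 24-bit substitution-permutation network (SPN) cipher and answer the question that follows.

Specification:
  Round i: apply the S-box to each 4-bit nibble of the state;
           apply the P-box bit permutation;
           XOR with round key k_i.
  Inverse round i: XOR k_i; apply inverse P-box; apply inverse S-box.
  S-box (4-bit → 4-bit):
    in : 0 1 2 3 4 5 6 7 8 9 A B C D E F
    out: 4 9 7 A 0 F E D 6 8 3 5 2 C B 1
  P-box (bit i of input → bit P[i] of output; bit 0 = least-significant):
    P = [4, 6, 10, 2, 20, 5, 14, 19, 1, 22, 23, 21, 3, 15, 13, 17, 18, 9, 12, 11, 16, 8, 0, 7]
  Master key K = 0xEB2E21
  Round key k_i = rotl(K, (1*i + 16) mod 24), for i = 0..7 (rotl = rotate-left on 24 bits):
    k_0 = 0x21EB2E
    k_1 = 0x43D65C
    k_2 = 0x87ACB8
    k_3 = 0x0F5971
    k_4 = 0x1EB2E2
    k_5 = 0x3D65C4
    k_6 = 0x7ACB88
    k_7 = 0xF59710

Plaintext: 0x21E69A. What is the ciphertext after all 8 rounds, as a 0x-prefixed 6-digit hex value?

0xA87A49

s_0 = plaintext = 0x21E69A
s_1 = Round(s_0, k_0) = 0xCE6277
s_2 = Round(s_1, k_1) = 0x9D394A
s_3 = Round(s_2, k_2) = 0xA53468
s_4 = Round(s_3, k_3) = 0x008611
s_5 = Round(s_4, k_4) = 0xE602F7
s_6 = Round(s_5, k_5) = 0xEC5A52
s_7 = Round(s_6, k_6) = 0x212C72
s_8 = Round(s_7, k_7) = 0xA87A49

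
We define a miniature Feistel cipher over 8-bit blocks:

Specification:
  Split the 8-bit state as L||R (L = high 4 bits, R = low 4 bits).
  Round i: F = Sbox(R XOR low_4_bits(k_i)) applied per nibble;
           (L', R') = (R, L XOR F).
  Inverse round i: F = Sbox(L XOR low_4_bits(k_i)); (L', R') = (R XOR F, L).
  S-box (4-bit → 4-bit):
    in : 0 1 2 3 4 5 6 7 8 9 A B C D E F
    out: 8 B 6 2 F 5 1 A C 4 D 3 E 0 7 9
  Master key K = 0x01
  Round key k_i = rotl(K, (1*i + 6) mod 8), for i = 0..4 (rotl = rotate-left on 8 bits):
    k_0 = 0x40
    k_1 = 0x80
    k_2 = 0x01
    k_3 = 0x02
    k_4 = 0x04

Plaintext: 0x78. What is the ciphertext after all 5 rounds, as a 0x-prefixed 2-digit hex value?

0x4E

s_0 = plaintext = 0x78
s_1 = Round(s_0, k_0) = 0x8B
s_2 = Round(s_1, k_1) = 0xBB
s_3 = Round(s_2, k_2) = 0xB6
s_4 = Round(s_3, k_3) = 0x64
s_5 = Round(s_4, k_4) = 0x4E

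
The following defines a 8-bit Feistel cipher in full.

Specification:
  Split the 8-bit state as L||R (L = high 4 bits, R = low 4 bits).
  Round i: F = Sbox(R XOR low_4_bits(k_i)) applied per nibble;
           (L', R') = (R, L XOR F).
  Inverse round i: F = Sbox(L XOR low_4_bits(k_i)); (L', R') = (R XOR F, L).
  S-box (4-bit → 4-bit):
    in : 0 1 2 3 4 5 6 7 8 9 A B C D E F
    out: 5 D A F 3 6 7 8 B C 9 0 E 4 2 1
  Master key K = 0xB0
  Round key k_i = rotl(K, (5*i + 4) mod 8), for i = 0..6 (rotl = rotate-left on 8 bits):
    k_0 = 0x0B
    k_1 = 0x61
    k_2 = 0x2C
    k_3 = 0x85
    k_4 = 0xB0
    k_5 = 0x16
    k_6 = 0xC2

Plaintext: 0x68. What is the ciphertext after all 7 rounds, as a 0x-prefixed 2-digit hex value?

s_0 = plaintext = 0x68
s_1 = Round(s_0, k_0) = 0x89
s_2 = Round(s_1, k_1) = 0x93
s_3 = Round(s_2, k_2) = 0x38
s_4 = Round(s_3, k_3) = 0x87
s_5 = Round(s_4, k_4) = 0x70
s_6 = Round(s_5, k_5) = 0x00
s_7 = Round(s_6, k_6) = 0x0A

0x0A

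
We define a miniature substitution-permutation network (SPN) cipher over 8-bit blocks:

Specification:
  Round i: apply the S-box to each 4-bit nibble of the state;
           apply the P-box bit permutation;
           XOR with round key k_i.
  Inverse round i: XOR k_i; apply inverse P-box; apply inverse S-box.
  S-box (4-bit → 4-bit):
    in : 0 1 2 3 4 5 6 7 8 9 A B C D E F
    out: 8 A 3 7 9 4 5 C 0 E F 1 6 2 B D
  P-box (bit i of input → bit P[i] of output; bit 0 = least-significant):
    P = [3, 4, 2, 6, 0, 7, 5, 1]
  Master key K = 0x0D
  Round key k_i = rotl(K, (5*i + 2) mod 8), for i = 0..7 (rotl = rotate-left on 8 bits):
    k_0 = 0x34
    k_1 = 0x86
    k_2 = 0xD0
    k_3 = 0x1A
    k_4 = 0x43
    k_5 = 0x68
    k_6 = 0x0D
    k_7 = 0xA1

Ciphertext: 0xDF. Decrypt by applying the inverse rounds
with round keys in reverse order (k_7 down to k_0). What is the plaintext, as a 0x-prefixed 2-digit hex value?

s_0 = ciphertext = 0xDF
s_1 = InvRound(s_0, k_7) = 0x7A
s_2 = InvRound(s_1, k_6) = 0xF9
s_3 = InvRound(s_2, k_5) = 0x2D
s_4 = InvRound(s_3, k_4) = 0x7F
s_5 = InvRound(s_4, k_3) = 0x67
s_6 = InvRound(s_5, k_2) = 0xAC
s_7 = InvRound(s_6, k_1) = 0x7B
s_8 = InvRound(s_7, k_0) = 0x4F

0x4F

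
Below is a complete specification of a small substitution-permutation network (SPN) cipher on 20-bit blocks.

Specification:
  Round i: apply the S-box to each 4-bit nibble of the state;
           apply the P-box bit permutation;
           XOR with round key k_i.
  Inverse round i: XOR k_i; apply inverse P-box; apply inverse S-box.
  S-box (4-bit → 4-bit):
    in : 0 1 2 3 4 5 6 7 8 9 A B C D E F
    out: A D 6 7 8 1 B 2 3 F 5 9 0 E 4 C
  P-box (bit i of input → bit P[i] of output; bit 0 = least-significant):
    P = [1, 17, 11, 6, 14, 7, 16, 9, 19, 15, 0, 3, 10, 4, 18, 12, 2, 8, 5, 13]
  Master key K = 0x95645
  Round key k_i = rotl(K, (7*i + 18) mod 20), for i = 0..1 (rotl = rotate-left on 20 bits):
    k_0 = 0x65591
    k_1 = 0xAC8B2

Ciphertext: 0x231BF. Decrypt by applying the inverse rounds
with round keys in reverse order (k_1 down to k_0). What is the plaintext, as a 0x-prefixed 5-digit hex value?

0x5BF71

s_0 = ciphertext = 0x231BF
s_1 = InvRound(s_0, k_1) = 0x6495E
s_2 = InvRound(s_1, k_0) = 0x5BF71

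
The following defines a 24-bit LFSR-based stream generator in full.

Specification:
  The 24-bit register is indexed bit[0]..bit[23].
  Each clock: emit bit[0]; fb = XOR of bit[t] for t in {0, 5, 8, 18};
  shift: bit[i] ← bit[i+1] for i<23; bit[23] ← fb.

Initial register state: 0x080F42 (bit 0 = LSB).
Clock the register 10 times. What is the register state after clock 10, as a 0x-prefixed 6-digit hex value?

0x9D4203

reg_0 = 0x080F42
clock 1: out=0, reg = 0x8407A1
clock 2: out=1, reg = 0x4203D0
clock 3: out=0, reg = 0xA101E8
clock 4: out=0, reg = 0x5080F4
clock 5: out=0, reg = 0xA8407A
clock 6: out=0, reg = 0xD4203D
clock 7: out=1, reg = 0xEA101E
clock 8: out=0, reg = 0x75080F
clock 9: out=1, reg = 0x3A8407
clock 10: out=1, reg = 0x9D4203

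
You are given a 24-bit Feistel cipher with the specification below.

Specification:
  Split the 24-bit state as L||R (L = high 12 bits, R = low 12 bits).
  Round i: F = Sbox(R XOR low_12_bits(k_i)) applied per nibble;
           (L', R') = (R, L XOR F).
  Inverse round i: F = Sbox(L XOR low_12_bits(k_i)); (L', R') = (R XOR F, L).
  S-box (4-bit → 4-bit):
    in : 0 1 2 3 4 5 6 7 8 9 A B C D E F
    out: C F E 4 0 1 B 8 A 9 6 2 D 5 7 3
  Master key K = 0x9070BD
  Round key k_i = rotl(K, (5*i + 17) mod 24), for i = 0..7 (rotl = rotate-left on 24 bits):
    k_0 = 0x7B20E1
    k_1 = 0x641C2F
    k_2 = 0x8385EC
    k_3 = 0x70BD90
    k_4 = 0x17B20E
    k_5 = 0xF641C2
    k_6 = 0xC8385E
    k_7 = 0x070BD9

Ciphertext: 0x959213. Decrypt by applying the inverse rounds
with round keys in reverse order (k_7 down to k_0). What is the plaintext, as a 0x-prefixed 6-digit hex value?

0x4FD97A

s_0 = ciphertext = 0x959213
s_1 = InvRound(s_0, k_7) = 0xCBF959
s_2 = InvRound(s_1, k_6) = 0x926CBF
s_3 = InvRound(s_2, k_5) = 0x6CF926
s_4 = InvRound(s_3, k_4) = 0x9F96CF
s_5 = InvRound(s_4, k_3) = 0x6769F9
s_6 = InvRound(s_5, k_2) = 0xD6F676
s_7 = InvRound(s_6, k_1) = 0x97AD6F
s_8 = InvRound(s_7, k_0) = 0x4FD97A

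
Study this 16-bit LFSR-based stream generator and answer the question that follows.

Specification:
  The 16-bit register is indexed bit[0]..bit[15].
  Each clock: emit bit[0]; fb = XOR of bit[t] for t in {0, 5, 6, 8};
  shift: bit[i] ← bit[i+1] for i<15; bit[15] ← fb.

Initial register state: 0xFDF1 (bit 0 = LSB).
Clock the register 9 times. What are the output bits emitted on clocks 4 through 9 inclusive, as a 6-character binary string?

reg_0 = 0xFDF1
clock 1: out=1, reg = 0x7EF8
clock 2: out=0, reg = 0x3F7C
clock 3: out=0, reg = 0x9FBE
clock 4: out=0, reg = 0x4FDF
clock 5: out=1, reg = 0xA7EF
clock 6: out=1, reg = 0x53F7
clock 7: out=1, reg = 0x29FB
clock 8: out=1, reg = 0x14FD
clock 9: out=1, reg = 0x8A7E

011111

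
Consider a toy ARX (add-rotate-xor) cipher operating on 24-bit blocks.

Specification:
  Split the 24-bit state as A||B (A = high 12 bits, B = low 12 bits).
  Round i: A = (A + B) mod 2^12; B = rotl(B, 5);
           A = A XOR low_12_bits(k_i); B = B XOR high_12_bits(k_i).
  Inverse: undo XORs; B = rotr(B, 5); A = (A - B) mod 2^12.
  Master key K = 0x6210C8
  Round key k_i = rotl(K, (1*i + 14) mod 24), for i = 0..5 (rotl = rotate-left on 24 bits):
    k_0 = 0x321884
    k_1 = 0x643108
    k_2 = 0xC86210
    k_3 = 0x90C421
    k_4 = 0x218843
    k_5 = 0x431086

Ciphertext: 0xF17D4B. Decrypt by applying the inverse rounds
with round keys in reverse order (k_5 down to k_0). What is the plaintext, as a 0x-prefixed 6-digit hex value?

s_0 = ciphertext = 0xF17D4B
s_1 = InvRound(s_0, k_5) = 0x246D4B
s_2 = InvRound(s_1, k_4) = 0x00B9FA
s_3 = InvRound(s_2, k_3) = 0x923B07
s_4 = InvRound(s_3, k_2) = 0xA770BC
s_5 = InvRound(s_4, k_1) = 0xBC8FB7
s_6 = InvRound(s_5, k_0) = 0x7E8B64

0x7E8B64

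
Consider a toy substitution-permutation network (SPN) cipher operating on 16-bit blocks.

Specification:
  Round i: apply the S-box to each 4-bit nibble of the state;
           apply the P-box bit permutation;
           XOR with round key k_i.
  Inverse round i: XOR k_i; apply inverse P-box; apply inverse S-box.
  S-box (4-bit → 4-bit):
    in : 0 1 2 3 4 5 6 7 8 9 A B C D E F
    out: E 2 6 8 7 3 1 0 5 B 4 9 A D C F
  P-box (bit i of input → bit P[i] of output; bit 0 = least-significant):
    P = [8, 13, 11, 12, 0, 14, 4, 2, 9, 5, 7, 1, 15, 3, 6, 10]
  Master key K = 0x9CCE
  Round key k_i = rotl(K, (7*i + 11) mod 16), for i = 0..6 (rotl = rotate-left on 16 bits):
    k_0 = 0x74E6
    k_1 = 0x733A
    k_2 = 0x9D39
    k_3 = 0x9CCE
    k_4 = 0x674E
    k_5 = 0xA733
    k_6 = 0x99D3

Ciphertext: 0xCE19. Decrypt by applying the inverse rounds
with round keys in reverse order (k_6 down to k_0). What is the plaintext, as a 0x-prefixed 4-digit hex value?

0x50A2

s_0 = ciphertext = 0xCE19
s_1 = InvRound(s_0, k_6) = 0x0D1B
s_2 = InvRound(s_1, k_5) = 0x5572
s_3 = InvRound(s_2, k_4) = 0x15EC
s_4 = InvRound(s_3, k_3) = 0x6C78
s_5 = InvRound(s_4, k_2) = 0x8759
s_6 = InvRound(s_5, k_1) = 0xDC5C
s_7 = InvRound(s_6, k_0) = 0x50A2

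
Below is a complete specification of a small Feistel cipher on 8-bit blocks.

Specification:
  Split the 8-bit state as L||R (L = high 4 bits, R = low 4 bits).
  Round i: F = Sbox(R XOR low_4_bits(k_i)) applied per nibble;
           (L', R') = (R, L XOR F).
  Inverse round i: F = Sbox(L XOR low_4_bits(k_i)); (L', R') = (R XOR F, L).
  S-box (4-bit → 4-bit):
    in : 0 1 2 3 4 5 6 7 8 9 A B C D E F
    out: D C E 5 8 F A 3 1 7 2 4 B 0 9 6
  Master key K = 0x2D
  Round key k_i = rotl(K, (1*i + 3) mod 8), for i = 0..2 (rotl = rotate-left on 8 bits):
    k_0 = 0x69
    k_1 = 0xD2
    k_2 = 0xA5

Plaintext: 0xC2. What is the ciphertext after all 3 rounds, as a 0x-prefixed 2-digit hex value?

s_0 = plaintext = 0xC2
s_1 = Round(s_0, k_0) = 0x28
s_2 = Round(s_1, k_1) = 0x80
s_3 = Round(s_2, k_2) = 0x07

0x07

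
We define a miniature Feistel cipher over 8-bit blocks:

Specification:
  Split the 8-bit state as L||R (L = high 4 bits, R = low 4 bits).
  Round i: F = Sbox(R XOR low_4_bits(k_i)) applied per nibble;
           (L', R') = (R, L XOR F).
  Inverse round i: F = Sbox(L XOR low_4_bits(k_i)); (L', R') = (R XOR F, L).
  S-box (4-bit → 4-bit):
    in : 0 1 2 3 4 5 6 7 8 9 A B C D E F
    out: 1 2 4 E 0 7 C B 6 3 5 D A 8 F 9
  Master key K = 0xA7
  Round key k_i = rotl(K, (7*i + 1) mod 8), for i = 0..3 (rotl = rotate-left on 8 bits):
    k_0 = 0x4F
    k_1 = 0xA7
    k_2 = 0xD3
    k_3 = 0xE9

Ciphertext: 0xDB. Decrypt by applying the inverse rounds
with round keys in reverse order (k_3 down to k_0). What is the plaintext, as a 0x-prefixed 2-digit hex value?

s_0 = ciphertext = 0xDB
s_1 = InvRound(s_0, k_3) = 0xBD
s_2 = InvRound(s_1, k_2) = 0xBB
s_3 = InvRound(s_2, k_1) = 0x1B
s_4 = InvRound(s_3, k_0) = 0x41

0x41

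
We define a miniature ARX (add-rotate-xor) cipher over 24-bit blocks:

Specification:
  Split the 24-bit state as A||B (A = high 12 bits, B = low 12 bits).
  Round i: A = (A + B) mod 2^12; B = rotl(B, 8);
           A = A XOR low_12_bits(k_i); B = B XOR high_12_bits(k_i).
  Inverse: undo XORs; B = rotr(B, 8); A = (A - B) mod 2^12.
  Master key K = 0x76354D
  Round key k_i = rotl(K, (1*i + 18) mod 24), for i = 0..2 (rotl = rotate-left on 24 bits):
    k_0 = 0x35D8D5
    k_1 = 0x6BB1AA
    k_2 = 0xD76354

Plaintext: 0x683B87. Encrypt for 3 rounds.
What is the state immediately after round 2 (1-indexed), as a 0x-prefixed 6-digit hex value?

0xE6E3F5

s_0 = plaintext = 0x683B87
s_1 = Round(s_0, k_0) = 0xADF4E5
s_2 = Round(s_1, k_1) = 0xE6E3F5
s_3 = Round(s_2, k_2) = 0x137849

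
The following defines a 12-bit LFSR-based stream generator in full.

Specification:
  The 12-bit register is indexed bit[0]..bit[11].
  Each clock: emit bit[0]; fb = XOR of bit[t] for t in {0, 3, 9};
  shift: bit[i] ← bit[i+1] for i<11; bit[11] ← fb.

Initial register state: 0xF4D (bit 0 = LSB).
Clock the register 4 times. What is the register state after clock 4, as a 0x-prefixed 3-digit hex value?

0xBF4

reg_0 = 0xF4D
clock 1: out=1, reg = 0xFA6
clock 2: out=0, reg = 0xFD3
clock 3: out=1, reg = 0x7E9
clock 4: out=1, reg = 0xBF4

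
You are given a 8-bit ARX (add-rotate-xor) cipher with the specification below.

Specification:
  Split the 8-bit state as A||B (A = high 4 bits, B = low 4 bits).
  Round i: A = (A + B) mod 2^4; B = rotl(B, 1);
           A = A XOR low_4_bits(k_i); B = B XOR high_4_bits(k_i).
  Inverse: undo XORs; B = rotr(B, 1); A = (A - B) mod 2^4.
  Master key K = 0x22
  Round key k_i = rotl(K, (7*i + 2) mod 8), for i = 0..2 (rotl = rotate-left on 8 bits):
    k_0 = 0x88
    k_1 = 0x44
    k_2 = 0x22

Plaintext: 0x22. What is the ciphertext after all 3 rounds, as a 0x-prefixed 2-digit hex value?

0xB9

s_0 = plaintext = 0x22
s_1 = Round(s_0, k_0) = 0xCC
s_2 = Round(s_1, k_1) = 0xCD
s_3 = Round(s_2, k_2) = 0xB9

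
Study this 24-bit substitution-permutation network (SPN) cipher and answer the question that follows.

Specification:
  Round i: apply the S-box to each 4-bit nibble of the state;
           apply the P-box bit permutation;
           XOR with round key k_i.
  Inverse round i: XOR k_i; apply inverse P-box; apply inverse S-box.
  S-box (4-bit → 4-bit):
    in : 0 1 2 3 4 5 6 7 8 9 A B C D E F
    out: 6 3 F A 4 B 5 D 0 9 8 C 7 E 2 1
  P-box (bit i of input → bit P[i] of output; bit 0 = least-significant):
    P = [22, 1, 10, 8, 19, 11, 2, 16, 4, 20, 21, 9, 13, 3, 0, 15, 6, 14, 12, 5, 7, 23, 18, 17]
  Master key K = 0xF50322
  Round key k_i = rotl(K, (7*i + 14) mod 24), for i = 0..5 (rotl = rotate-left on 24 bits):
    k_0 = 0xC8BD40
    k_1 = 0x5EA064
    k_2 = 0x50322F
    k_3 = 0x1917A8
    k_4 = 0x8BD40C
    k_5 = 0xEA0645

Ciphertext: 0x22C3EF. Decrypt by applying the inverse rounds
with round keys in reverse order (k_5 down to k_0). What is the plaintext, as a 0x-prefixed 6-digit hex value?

0x6F7485

s_0 = ciphertext = 0x22C3EF
s_1 = InvRound(s_0, k_5) = 0x1338F2
s_2 = InvRound(s_1, k_4) = 0x1551C0
s_3 = InvRound(s_2, k_3) = 0x45EAF4
s_4 = InvRound(s_3, k_2) = 0x6CD13E
s_5 = InvRound(s_4, k_1) = 0xAC1C83
s_6 = InvRound(s_5, k_0) = 0x6F7485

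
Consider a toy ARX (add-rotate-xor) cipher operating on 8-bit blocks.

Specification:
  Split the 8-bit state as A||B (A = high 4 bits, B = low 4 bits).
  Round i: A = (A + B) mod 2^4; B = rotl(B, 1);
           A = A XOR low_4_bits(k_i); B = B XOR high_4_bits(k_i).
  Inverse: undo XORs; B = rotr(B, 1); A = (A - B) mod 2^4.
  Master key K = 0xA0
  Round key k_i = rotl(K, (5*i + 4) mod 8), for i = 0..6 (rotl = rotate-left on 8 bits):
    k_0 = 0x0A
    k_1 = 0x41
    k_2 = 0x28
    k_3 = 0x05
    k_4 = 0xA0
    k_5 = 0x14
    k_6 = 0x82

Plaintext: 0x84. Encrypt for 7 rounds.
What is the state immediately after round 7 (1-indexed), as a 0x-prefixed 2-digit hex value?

0xC8

s_0 = plaintext = 0x84
s_1 = Round(s_0, k_0) = 0x68
s_2 = Round(s_1, k_1) = 0xF5
s_3 = Round(s_2, k_2) = 0xC8
s_4 = Round(s_3, k_3) = 0x11
s_5 = Round(s_4, k_4) = 0x28
s_6 = Round(s_5, k_5) = 0xE0
s_7 = Round(s_6, k_6) = 0xC8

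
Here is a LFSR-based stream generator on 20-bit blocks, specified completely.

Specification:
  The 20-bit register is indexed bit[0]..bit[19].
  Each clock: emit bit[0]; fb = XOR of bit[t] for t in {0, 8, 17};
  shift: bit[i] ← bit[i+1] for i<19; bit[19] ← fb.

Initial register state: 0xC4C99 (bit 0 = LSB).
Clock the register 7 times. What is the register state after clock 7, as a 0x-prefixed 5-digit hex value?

0x17899

reg_0 = 0xC4C99
clock 1: out=1, reg = 0xE264C
clock 2: out=0, reg = 0xF1326
clock 3: out=0, reg = 0x78993
clock 4: out=1, reg = 0xBC4C9
clock 5: out=1, reg = 0x5E264
clock 6: out=0, reg = 0x2F132
clock 7: out=0, reg = 0x17899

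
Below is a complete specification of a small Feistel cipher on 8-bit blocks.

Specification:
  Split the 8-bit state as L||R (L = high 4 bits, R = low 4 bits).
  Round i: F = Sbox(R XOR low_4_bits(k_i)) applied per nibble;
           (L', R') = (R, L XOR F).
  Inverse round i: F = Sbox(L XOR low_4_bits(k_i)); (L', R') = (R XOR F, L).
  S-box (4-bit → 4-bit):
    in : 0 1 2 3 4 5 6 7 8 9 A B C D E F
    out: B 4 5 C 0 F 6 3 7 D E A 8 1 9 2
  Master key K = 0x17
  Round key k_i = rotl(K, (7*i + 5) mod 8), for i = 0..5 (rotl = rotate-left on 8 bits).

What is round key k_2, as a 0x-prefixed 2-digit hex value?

K = 0x17
k_0 = rotl(K, (7*0+5) mod 8) = rotl(K, 5) = 0xE2
k_1 = rotl(K, (7*1+5) mod 8) = rotl(K, 4) = 0x71
k_2 = rotl(K, (7*2+5) mod 8) = rotl(K, 3) = 0xB8

0xB8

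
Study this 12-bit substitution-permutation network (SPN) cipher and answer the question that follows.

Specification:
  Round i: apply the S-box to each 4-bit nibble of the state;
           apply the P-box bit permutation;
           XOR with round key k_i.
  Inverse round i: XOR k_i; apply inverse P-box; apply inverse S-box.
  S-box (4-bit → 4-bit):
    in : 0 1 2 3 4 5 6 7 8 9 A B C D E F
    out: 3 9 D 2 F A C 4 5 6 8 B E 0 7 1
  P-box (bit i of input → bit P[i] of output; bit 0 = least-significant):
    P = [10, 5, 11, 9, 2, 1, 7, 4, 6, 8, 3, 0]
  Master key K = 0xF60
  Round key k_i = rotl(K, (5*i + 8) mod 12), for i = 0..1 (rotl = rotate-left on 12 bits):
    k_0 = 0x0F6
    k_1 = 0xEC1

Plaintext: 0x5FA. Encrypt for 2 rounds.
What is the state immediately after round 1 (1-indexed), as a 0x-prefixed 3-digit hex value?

0x3F3

s_0 = plaintext = 0x5FA
s_1 = Round(s_0, k_0) = 0x3F3
s_2 = Round(s_1, k_1) = 0xFE5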